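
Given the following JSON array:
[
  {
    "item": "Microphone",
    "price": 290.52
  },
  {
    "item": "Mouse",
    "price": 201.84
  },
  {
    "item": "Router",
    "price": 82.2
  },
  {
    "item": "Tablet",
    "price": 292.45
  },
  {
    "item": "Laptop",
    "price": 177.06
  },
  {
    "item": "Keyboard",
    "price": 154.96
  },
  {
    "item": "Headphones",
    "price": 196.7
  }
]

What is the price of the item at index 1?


Array index 1 -> Mouse
price = 201.84

ANSWER: 201.84


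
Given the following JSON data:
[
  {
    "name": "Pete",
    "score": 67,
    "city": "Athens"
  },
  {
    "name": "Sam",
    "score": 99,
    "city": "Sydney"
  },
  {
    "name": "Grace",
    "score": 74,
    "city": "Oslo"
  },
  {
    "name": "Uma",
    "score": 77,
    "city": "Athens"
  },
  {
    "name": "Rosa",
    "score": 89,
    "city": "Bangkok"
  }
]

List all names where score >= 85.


Filtering records where score >= 85:
  Pete (score=67) -> no
  Sam (score=99) -> YES
  Grace (score=74) -> no
  Uma (score=77) -> no
  Rosa (score=89) -> YES


ANSWER: Sam, Rosa


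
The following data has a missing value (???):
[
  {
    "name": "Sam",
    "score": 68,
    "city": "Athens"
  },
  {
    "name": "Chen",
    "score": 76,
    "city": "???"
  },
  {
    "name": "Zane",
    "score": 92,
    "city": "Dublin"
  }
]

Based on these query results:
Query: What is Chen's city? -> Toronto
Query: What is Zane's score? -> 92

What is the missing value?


The missing value is Chen's city
From query: Chen's city = Toronto

ANSWER: Toronto


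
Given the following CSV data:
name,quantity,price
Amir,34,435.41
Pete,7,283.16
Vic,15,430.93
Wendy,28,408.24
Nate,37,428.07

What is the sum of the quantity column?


Values in 'quantity' column:
  Row 1: 34
  Row 2: 7
  Row 3: 15
  Row 4: 28
  Row 5: 37
Sum = 34 + 7 + 15 + 28 + 37 = 121

ANSWER: 121


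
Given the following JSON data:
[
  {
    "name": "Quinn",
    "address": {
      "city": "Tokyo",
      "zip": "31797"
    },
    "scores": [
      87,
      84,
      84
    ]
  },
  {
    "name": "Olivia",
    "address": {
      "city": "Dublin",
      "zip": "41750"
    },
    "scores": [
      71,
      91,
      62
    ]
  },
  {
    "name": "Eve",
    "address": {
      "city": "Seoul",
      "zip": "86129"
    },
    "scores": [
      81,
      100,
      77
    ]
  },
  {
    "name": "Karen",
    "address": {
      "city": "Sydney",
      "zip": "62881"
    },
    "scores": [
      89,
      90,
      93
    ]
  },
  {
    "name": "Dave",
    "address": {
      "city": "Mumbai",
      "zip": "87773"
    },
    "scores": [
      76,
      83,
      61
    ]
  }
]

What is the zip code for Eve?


Path: records[2].address.zip
Value: 86129

ANSWER: 86129


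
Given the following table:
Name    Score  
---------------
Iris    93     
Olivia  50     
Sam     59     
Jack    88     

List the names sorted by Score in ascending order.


Sorting by Score (ascending):
  Olivia: 50
  Sam: 59
  Jack: 88
  Iris: 93


ANSWER: Olivia, Sam, Jack, Iris


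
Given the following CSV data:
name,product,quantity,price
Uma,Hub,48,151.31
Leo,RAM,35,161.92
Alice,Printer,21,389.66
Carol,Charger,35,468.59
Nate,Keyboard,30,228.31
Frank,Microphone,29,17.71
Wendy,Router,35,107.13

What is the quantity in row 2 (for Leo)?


Row 2: Leo
Column 'quantity' = 35

ANSWER: 35


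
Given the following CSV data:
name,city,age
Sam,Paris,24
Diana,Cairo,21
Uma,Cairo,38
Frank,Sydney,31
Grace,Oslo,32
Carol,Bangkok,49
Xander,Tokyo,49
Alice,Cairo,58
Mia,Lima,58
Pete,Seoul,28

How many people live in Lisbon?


Scanning city column for 'Lisbon':
Total matches: 0

ANSWER: 0


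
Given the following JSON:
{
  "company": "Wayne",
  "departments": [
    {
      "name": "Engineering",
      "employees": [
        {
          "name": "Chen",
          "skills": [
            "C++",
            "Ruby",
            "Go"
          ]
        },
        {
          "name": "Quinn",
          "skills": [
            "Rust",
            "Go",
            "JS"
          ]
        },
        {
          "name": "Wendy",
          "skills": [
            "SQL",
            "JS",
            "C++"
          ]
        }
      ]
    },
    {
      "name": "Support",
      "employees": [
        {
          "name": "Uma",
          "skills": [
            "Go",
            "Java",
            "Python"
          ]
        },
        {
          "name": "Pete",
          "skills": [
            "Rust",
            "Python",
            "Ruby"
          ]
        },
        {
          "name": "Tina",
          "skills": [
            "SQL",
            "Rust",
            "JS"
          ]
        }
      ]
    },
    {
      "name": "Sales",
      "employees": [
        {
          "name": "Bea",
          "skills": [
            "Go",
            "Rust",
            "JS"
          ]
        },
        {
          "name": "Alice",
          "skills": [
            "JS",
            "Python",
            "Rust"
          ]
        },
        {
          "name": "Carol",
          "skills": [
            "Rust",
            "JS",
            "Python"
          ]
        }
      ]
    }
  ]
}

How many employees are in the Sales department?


Path: departments[2].employees
Count: 3

ANSWER: 3


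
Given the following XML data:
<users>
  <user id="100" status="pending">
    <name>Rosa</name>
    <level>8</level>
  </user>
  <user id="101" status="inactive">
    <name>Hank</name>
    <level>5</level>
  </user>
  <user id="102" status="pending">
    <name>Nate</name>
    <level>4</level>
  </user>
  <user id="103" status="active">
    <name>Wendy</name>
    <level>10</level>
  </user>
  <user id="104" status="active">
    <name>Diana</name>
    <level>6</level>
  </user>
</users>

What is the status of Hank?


Finding user with name = Hank
user id="101" status="inactive"

ANSWER: inactive


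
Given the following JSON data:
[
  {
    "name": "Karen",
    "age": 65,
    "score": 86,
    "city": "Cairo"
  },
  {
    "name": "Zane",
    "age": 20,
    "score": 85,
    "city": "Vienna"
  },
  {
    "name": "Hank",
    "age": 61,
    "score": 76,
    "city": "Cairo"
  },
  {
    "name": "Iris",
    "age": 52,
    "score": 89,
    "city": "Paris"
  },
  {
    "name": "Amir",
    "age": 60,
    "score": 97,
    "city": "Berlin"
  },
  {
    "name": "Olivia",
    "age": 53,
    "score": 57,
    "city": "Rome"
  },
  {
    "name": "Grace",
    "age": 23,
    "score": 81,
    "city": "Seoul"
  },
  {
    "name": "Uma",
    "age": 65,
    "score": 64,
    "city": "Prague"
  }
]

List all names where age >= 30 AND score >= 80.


Checking both conditions:
  Karen (age=65, score=86) -> YES
  Zane (age=20, score=85) -> no
  Hank (age=61, score=76) -> no
  Iris (age=52, score=89) -> YES
  Amir (age=60, score=97) -> YES
  Olivia (age=53, score=57) -> no
  Grace (age=23, score=81) -> no
  Uma (age=65, score=64) -> no


ANSWER: Karen, Iris, Amir


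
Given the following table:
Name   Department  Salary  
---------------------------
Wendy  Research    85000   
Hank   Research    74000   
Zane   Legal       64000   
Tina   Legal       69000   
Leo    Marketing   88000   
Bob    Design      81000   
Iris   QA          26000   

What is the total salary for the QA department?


QA department members:
  Iris: 26000
Total = 26000 = 26000

ANSWER: 26000


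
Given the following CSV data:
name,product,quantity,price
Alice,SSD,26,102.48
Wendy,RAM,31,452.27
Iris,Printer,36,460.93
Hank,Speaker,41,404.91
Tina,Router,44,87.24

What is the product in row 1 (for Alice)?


Row 1: Alice
Column 'product' = SSD

ANSWER: SSD


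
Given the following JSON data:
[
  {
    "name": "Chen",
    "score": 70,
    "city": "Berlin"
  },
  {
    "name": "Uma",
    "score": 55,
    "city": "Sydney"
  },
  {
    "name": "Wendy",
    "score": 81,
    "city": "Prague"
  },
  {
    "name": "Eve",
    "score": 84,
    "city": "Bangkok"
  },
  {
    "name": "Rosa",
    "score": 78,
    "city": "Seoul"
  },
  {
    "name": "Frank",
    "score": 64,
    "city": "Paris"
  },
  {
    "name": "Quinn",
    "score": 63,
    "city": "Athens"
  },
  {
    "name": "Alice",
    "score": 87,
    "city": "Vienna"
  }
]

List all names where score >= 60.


Filtering records where score >= 60:
  Chen (score=70) -> YES
  Uma (score=55) -> no
  Wendy (score=81) -> YES
  Eve (score=84) -> YES
  Rosa (score=78) -> YES
  Frank (score=64) -> YES
  Quinn (score=63) -> YES
  Alice (score=87) -> YES


ANSWER: Chen, Wendy, Eve, Rosa, Frank, Quinn, Alice


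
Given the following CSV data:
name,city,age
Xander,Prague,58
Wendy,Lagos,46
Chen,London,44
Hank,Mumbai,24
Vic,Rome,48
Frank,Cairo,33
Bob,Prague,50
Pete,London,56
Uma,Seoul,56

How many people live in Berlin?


Scanning city column for 'Berlin':
Total matches: 0

ANSWER: 0


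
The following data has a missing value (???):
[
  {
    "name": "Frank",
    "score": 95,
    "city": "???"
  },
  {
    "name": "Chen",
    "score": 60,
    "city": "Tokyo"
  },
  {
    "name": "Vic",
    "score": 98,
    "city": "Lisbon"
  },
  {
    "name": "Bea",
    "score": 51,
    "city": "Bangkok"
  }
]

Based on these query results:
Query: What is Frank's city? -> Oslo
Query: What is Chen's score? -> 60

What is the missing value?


The missing value is Frank's city
From query: Frank's city = Oslo

ANSWER: Oslo


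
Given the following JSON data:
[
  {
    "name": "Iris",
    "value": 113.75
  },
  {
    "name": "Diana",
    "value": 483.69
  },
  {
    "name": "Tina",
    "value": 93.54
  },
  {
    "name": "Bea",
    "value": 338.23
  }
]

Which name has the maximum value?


Comparing values:
  Iris: 113.75
  Diana: 483.69
  Tina: 93.54
  Bea: 338.23
Maximum: Diana (483.69)

ANSWER: Diana


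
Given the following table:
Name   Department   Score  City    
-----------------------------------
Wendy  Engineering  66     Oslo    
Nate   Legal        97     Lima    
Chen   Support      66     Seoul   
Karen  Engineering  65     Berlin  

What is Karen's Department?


Row 4: Karen
Department = Engineering

ANSWER: Engineering


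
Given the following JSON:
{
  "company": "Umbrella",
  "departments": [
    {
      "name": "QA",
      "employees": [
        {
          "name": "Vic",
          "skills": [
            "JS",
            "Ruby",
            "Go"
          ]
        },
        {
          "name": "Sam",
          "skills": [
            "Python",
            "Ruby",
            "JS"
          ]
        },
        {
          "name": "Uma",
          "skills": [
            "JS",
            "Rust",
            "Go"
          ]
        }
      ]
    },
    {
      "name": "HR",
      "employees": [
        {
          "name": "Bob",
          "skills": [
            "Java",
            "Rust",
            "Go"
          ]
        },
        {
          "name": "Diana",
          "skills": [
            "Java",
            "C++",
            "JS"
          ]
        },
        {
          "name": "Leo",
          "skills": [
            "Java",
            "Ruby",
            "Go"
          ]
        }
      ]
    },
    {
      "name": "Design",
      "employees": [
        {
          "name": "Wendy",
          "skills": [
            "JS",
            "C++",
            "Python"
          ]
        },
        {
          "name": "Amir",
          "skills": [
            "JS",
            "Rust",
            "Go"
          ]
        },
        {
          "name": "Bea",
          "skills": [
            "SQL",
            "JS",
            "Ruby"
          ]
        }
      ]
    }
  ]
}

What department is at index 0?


Path: departments[0].name
Value: QA

ANSWER: QA


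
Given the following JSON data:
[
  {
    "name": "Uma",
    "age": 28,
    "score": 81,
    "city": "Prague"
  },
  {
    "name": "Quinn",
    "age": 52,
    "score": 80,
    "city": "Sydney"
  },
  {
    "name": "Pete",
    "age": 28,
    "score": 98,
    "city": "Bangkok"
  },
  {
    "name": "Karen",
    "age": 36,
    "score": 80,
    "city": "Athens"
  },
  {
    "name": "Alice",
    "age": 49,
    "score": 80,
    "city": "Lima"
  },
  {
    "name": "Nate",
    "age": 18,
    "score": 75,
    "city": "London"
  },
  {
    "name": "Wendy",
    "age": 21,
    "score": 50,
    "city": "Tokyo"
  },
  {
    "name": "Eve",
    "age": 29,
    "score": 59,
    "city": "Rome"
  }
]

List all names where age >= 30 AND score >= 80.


Checking both conditions:
  Uma (age=28, score=81) -> no
  Quinn (age=52, score=80) -> YES
  Pete (age=28, score=98) -> no
  Karen (age=36, score=80) -> YES
  Alice (age=49, score=80) -> YES
  Nate (age=18, score=75) -> no
  Wendy (age=21, score=50) -> no
  Eve (age=29, score=59) -> no


ANSWER: Quinn, Karen, Alice


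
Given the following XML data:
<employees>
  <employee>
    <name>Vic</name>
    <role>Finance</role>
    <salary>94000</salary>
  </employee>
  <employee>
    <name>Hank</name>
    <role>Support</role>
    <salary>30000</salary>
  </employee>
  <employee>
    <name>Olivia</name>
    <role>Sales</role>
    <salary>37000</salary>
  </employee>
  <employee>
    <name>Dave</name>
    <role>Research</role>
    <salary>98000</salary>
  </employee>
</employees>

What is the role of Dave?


Searching for <employee> with <name>Dave</name>
Found at position 4
<role>Research</role>

ANSWER: Research


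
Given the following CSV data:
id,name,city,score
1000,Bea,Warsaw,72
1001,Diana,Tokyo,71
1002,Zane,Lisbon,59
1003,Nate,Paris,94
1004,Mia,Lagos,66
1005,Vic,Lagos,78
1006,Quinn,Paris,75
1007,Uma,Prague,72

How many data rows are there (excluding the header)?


Counting rows (excluding header):
Header: id,name,city,score
Data rows: 8

ANSWER: 8


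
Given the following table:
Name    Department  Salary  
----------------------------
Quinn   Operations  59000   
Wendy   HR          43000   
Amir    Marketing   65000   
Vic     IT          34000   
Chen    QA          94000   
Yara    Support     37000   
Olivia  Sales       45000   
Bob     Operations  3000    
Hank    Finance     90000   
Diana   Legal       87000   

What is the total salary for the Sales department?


Sales department members:
  Olivia: 45000
Total = 45000 = 45000

ANSWER: 45000


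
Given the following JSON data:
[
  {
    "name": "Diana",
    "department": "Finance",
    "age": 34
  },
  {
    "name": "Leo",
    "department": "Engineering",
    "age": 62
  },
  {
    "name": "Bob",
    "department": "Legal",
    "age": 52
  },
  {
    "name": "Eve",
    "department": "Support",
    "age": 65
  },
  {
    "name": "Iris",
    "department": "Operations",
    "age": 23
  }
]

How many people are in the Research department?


Scanning records for department = Research
  No matches found
Count: 0

ANSWER: 0


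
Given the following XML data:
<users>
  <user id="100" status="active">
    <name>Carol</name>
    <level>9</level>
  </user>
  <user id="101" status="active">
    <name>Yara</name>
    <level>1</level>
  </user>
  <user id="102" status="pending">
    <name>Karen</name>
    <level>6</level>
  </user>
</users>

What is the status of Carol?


Finding user with name = Carol
user id="100" status="active"

ANSWER: active


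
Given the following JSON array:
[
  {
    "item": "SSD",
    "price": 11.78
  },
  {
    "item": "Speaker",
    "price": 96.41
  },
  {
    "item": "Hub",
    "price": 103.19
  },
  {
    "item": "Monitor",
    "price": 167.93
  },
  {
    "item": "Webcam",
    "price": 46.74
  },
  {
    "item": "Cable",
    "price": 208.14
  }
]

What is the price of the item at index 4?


Array index 4 -> Webcam
price = 46.74

ANSWER: 46.74


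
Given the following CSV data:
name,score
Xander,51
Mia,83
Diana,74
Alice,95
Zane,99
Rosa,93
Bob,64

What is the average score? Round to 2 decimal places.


Scores: 51, 83, 74, 95, 99, 93, 64
Sum = 559
Count = 7
Average = 559 / 7 = 79.86

ANSWER: 79.86


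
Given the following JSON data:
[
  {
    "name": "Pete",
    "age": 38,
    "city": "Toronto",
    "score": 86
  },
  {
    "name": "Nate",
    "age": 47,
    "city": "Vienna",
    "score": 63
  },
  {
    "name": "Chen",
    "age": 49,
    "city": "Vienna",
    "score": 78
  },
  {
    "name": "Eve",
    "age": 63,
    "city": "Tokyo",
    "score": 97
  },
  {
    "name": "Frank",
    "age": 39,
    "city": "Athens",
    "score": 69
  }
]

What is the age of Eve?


Looking up record where name = Eve
Record index: 3
Field 'age' = 63

ANSWER: 63


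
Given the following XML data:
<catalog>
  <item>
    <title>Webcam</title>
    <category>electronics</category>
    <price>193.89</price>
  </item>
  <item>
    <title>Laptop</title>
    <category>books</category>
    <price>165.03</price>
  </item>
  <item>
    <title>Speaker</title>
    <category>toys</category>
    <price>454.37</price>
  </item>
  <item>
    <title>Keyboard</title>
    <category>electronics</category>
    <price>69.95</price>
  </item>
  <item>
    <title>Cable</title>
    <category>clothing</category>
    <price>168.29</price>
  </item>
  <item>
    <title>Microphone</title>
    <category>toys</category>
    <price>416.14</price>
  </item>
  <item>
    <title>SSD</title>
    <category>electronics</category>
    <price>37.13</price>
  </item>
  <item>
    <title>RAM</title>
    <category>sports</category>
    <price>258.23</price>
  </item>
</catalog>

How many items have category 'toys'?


Scanning <item> elements for <category>toys</category>:
  Item 3: Speaker -> MATCH
  Item 6: Microphone -> MATCH
Count: 2

ANSWER: 2


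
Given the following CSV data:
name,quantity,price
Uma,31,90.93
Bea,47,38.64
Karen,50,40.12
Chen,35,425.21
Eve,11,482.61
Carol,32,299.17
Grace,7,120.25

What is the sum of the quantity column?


Values in 'quantity' column:
  Row 1: 31
  Row 2: 47
  Row 3: 50
  Row 4: 35
  Row 5: 11
  Row 6: 32
  Row 7: 7
Sum = 31 + 47 + 50 + 35 + 11 + 32 + 7 = 213

ANSWER: 213


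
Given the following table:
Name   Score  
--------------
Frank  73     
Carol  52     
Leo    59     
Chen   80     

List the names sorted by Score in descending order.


Sorting by Score (descending):
  Chen: 80
  Frank: 73
  Leo: 59
  Carol: 52


ANSWER: Chen, Frank, Leo, Carol


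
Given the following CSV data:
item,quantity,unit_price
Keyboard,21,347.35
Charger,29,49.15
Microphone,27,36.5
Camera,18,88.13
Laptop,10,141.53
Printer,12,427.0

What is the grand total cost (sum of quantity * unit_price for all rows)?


Computing row totals:
  Keyboard: 21 * 347.35 = 7294.35
  Charger: 29 * 49.15 = 1425.35
  Microphone: 27 * 36.5 = 985.5
  Camera: 18 * 88.13 = 1586.34
  Laptop: 10 * 141.53 = 1415.3
  Printer: 12 * 427.0 = 5124.0
Grand total = 7294.35 + 1425.35 + 985.5 + 1586.34 + 1415.3 + 5124.0 = 17830.84

ANSWER: 17830.84


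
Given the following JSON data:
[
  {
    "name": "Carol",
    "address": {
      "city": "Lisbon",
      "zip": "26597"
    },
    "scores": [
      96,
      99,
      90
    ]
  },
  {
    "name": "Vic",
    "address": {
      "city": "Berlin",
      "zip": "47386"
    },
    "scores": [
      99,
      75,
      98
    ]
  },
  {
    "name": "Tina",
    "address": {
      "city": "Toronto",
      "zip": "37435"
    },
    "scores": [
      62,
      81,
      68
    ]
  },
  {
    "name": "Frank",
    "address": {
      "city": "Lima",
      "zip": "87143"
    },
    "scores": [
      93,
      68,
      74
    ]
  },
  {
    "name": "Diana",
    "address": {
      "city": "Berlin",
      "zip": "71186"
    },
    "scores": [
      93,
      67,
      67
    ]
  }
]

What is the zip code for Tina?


Path: records[2].address.zip
Value: 37435

ANSWER: 37435


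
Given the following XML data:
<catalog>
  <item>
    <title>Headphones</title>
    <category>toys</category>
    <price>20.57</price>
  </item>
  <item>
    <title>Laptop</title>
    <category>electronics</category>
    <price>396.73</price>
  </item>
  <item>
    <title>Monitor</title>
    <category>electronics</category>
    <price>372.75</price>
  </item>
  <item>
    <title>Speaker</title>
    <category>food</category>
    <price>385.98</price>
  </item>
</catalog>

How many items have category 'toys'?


Scanning <item> elements for <category>toys</category>:
  Item 1: Headphones -> MATCH
Count: 1

ANSWER: 1


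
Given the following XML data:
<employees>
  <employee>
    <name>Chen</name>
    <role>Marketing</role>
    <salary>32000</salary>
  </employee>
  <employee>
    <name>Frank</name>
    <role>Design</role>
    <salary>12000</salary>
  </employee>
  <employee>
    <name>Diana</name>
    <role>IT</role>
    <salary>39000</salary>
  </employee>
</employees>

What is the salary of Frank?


Searching for <employee> with <name>Frank</name>
Found at position 2
<salary>12000</salary>

ANSWER: 12000


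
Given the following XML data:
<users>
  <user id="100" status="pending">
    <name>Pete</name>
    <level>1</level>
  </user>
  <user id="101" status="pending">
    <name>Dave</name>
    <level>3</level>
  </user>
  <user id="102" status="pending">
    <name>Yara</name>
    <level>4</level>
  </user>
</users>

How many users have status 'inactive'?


Counting users with status='inactive':
Count: 0

ANSWER: 0


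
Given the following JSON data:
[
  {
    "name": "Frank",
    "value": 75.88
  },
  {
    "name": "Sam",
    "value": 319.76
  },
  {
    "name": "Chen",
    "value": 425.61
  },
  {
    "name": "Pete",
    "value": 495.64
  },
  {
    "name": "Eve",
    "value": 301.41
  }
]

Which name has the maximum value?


Comparing values:
  Frank: 75.88
  Sam: 319.76
  Chen: 425.61
  Pete: 495.64
  Eve: 301.41
Maximum: Pete (495.64)

ANSWER: Pete


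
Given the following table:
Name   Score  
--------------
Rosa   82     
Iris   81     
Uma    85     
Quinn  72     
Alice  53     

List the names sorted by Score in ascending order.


Sorting by Score (ascending):
  Alice: 53
  Quinn: 72
  Iris: 81
  Rosa: 82
  Uma: 85


ANSWER: Alice, Quinn, Iris, Rosa, Uma


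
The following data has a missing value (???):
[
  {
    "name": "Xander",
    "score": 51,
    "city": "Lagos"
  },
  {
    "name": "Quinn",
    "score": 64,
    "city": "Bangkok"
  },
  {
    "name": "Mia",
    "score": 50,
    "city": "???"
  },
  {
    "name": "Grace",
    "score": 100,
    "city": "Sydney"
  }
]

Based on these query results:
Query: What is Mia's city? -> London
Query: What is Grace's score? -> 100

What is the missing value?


The missing value is Mia's city
From query: Mia's city = London

ANSWER: London


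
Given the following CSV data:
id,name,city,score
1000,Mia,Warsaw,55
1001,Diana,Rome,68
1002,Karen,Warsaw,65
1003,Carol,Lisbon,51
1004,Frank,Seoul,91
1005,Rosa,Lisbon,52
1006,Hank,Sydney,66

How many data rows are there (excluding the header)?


Counting rows (excluding header):
Header: id,name,city,score
Data rows: 7

ANSWER: 7


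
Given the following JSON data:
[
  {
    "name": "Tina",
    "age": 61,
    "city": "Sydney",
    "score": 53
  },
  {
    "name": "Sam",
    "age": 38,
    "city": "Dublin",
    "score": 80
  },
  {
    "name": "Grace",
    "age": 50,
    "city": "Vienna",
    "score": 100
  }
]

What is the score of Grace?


Looking up record where name = Grace
Record index: 2
Field 'score' = 100

ANSWER: 100


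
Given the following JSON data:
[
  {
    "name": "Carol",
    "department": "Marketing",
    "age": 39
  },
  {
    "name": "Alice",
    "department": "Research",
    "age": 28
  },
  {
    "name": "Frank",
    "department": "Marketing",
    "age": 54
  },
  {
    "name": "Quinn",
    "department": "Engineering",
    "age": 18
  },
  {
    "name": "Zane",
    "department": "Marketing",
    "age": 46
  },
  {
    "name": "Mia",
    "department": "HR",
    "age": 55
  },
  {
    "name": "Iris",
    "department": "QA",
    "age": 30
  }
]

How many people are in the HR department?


Scanning records for department = HR
  Record 5: Mia
Count: 1

ANSWER: 1


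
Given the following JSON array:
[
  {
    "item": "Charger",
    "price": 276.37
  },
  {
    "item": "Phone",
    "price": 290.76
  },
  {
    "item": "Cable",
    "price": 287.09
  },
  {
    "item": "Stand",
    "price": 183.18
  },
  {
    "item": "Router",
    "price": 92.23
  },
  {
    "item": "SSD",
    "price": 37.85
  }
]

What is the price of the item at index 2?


Array index 2 -> Cable
price = 287.09

ANSWER: 287.09


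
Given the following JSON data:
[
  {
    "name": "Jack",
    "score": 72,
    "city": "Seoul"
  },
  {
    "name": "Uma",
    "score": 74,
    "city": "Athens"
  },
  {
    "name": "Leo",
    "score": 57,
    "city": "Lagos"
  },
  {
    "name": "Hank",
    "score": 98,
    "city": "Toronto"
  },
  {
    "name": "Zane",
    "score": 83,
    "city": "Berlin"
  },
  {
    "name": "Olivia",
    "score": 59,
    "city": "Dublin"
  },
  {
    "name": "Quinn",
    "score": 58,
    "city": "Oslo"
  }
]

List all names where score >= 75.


Filtering records where score >= 75:
  Jack (score=72) -> no
  Uma (score=74) -> no
  Leo (score=57) -> no
  Hank (score=98) -> YES
  Zane (score=83) -> YES
  Olivia (score=59) -> no
  Quinn (score=58) -> no


ANSWER: Hank, Zane


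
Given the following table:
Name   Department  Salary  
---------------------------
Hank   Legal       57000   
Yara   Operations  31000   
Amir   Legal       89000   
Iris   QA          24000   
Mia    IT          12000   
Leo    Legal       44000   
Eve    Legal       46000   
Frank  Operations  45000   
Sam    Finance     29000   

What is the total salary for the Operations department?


Operations department members:
  Yara: 31000
  Frank: 45000
Total = 31000 + 45000 = 76000

ANSWER: 76000


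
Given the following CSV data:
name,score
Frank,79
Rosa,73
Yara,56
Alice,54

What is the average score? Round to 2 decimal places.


Scores: 79, 73, 56, 54
Sum = 262
Count = 4
Average = 262 / 4 = 65.50

ANSWER: 65.50


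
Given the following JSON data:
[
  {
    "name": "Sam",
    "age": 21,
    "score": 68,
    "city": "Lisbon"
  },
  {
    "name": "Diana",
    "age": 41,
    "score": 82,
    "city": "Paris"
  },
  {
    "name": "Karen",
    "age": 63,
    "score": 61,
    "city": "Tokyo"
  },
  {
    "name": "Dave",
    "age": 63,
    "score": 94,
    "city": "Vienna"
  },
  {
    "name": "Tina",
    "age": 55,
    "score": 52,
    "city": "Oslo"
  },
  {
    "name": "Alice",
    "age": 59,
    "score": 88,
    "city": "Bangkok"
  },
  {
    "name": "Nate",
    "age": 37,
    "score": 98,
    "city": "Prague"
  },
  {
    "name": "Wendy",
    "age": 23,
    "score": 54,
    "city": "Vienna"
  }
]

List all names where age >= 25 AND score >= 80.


Checking both conditions:
  Sam (age=21, score=68) -> no
  Diana (age=41, score=82) -> YES
  Karen (age=63, score=61) -> no
  Dave (age=63, score=94) -> YES
  Tina (age=55, score=52) -> no
  Alice (age=59, score=88) -> YES
  Nate (age=37, score=98) -> YES
  Wendy (age=23, score=54) -> no


ANSWER: Diana, Dave, Alice, Nate


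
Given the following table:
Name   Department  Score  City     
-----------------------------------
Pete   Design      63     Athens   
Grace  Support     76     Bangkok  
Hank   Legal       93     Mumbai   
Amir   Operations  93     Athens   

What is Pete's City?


Row 1: Pete
City = Athens

ANSWER: Athens


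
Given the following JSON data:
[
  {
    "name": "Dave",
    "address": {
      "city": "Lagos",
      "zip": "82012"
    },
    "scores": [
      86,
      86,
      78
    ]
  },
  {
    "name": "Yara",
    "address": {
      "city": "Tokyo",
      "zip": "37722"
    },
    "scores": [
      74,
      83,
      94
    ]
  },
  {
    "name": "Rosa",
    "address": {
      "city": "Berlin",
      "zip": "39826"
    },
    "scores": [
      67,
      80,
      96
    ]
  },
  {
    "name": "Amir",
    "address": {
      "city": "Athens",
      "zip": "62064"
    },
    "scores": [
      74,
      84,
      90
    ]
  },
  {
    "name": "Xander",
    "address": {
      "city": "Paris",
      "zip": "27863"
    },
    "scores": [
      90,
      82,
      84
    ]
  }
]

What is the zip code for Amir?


Path: records[3].address.zip
Value: 62064

ANSWER: 62064


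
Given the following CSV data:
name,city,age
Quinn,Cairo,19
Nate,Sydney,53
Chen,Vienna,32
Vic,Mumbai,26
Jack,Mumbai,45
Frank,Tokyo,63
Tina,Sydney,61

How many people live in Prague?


Scanning city column for 'Prague':
Total matches: 0

ANSWER: 0


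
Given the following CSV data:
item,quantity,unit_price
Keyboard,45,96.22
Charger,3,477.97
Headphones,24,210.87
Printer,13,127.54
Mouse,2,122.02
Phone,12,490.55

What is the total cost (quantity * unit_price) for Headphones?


Row: Headphones
quantity = 24
unit_price = 210.87
total = 24 * 210.87 = 5060.88

ANSWER: 5060.88


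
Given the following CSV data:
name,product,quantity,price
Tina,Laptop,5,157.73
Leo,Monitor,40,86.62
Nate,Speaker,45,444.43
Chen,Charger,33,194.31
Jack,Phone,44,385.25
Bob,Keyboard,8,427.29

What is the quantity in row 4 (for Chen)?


Row 4: Chen
Column 'quantity' = 33

ANSWER: 33


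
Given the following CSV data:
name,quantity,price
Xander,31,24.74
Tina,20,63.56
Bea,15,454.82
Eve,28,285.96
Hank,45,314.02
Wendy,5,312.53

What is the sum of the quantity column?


Values in 'quantity' column:
  Row 1: 31
  Row 2: 20
  Row 3: 15
  Row 4: 28
  Row 5: 45
  Row 6: 5
Sum = 31 + 20 + 15 + 28 + 45 + 5 = 144

ANSWER: 144


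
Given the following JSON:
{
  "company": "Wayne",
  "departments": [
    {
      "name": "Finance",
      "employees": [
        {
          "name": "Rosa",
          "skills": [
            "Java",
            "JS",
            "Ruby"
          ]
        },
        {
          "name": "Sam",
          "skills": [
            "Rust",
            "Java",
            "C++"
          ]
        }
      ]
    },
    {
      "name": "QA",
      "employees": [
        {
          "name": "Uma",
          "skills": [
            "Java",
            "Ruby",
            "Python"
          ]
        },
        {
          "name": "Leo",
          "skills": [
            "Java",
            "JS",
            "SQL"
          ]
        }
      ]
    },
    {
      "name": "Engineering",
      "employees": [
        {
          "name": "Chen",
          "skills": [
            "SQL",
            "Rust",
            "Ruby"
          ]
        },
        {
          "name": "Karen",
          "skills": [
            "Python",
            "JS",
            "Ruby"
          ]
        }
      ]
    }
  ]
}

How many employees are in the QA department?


Path: departments[1].employees
Count: 2

ANSWER: 2


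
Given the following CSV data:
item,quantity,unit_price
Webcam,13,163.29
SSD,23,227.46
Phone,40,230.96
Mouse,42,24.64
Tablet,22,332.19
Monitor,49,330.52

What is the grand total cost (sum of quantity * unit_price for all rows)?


Computing row totals:
  Webcam: 13 * 163.29 = 2122.77
  SSD: 23 * 227.46 = 5231.58
  Phone: 40 * 230.96 = 9238.4
  Mouse: 42 * 24.64 = 1034.88
  Tablet: 22 * 332.19 = 7308.18
  Monitor: 49 * 330.52 = 16195.48
Grand total = 2122.77 + 5231.58 + 9238.4 + 1034.88 + 7308.18 + 16195.48 = 41131.29

ANSWER: 41131.29


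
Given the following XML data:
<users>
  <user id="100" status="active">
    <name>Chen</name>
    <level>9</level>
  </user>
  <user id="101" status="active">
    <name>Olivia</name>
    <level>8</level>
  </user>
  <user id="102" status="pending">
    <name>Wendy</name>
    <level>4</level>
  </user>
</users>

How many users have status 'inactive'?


Counting users with status='inactive':
Count: 0

ANSWER: 0


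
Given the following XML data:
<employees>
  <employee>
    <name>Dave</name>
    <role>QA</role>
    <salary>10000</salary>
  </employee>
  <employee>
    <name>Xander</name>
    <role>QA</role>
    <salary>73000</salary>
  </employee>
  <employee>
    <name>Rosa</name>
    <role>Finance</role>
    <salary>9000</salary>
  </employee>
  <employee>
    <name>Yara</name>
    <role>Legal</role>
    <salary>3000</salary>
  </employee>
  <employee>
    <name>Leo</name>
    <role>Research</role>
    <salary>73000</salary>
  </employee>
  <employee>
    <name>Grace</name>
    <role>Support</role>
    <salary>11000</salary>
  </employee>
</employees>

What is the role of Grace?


Searching for <employee> with <name>Grace</name>
Found at position 6
<role>Support</role>

ANSWER: Support


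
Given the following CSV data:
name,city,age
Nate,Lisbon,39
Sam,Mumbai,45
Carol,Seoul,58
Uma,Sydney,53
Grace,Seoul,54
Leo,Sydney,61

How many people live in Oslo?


Scanning city column for 'Oslo':
Total matches: 0

ANSWER: 0


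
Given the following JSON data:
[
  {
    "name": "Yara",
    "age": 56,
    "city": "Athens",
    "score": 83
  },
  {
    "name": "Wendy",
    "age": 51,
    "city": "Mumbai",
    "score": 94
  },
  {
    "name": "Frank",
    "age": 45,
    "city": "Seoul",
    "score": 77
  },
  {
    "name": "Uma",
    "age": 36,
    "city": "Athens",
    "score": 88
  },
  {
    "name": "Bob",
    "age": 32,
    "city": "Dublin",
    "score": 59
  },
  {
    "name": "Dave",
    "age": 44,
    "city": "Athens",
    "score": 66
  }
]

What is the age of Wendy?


Looking up record where name = Wendy
Record index: 1
Field 'age' = 51

ANSWER: 51


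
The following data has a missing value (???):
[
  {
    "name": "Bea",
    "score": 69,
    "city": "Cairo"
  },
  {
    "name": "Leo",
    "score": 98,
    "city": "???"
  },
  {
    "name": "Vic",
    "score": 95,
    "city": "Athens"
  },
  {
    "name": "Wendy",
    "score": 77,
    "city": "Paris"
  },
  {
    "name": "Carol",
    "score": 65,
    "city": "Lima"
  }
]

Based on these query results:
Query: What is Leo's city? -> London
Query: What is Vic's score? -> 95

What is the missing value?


The missing value is Leo's city
From query: Leo's city = London

ANSWER: London


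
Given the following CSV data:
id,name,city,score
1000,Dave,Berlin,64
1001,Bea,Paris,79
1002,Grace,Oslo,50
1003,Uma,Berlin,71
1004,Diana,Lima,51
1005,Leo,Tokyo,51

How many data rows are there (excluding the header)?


Counting rows (excluding header):
Header: id,name,city,score
Data rows: 6

ANSWER: 6


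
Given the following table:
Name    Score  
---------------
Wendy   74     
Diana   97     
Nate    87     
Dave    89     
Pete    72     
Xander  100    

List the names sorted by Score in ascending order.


Sorting by Score (ascending):
  Pete: 72
  Wendy: 74
  Nate: 87
  Dave: 89
  Diana: 97
  Xander: 100


ANSWER: Pete, Wendy, Nate, Dave, Diana, Xander


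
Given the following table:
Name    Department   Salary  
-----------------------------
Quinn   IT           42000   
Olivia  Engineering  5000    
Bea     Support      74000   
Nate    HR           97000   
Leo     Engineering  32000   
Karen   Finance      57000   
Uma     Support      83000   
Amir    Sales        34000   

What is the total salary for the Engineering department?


Engineering department members:
  Olivia: 5000
  Leo: 32000
Total = 5000 + 32000 = 37000

ANSWER: 37000


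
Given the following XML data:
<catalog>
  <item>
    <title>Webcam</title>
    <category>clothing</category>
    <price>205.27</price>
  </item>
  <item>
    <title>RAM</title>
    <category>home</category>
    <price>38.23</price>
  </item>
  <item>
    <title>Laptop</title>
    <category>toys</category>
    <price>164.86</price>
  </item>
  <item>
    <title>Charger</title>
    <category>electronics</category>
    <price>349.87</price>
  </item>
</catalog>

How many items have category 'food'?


Scanning <item> elements for <category>food</category>:
Count: 0

ANSWER: 0


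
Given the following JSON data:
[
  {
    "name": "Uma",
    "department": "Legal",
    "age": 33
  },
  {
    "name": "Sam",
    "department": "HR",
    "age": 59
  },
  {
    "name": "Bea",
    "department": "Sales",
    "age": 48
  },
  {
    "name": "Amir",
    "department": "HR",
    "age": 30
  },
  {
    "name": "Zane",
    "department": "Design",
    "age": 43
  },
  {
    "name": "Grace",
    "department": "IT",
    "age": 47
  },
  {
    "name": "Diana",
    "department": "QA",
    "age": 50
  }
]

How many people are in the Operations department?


Scanning records for department = Operations
  No matches found
Count: 0

ANSWER: 0


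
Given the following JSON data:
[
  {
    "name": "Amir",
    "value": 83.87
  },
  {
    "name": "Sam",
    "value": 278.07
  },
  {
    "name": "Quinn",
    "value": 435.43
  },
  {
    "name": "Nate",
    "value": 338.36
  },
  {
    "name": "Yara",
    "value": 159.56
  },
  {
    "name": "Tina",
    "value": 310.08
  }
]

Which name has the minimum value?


Comparing values:
  Amir: 83.87
  Sam: 278.07
  Quinn: 435.43
  Nate: 338.36
  Yara: 159.56
  Tina: 310.08
Minimum: Amir (83.87)

ANSWER: Amir


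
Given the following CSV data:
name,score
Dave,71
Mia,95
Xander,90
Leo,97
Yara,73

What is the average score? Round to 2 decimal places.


Scores: 71, 95, 90, 97, 73
Sum = 426
Count = 5
Average = 426 / 5 = 85.20

ANSWER: 85.20


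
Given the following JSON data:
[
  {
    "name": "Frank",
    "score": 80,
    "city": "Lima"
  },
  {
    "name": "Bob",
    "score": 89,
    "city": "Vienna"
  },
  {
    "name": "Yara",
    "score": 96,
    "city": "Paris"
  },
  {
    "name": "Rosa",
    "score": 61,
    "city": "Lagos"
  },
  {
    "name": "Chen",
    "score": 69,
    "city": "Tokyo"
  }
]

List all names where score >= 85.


Filtering records where score >= 85:
  Frank (score=80) -> no
  Bob (score=89) -> YES
  Yara (score=96) -> YES
  Rosa (score=61) -> no
  Chen (score=69) -> no


ANSWER: Bob, Yara


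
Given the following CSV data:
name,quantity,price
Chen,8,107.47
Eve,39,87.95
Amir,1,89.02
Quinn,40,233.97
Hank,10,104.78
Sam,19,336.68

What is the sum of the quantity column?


Values in 'quantity' column:
  Row 1: 8
  Row 2: 39
  Row 3: 1
  Row 4: 40
  Row 5: 10
  Row 6: 19
Sum = 8 + 39 + 1 + 40 + 10 + 19 = 117

ANSWER: 117


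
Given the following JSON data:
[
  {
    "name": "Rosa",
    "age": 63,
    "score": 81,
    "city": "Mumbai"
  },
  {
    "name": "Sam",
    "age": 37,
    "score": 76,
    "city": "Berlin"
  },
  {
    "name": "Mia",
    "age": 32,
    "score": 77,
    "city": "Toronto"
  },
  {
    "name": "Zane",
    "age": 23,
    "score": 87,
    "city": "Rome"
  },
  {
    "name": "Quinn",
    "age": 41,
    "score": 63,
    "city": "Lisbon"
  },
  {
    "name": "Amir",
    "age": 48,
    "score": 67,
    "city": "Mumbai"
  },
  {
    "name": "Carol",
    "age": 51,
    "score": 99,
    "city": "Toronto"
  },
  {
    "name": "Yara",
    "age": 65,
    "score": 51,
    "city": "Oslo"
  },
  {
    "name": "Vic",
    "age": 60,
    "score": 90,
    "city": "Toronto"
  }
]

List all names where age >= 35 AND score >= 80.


Checking both conditions:
  Rosa (age=63, score=81) -> YES
  Sam (age=37, score=76) -> no
  Mia (age=32, score=77) -> no
  Zane (age=23, score=87) -> no
  Quinn (age=41, score=63) -> no
  Amir (age=48, score=67) -> no
  Carol (age=51, score=99) -> YES
  Yara (age=65, score=51) -> no
  Vic (age=60, score=90) -> YES


ANSWER: Rosa, Carol, Vic


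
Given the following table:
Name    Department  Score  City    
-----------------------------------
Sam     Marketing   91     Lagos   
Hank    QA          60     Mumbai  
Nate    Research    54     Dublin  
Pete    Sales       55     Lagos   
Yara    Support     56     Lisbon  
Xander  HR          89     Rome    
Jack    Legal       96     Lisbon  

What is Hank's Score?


Row 2: Hank
Score = 60

ANSWER: 60


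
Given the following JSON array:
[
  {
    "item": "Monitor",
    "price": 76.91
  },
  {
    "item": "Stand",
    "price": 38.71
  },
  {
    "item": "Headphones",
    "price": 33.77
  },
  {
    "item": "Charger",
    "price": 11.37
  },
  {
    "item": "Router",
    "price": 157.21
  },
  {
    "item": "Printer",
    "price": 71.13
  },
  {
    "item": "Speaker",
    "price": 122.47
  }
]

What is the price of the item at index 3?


Array index 3 -> Charger
price = 11.37

ANSWER: 11.37


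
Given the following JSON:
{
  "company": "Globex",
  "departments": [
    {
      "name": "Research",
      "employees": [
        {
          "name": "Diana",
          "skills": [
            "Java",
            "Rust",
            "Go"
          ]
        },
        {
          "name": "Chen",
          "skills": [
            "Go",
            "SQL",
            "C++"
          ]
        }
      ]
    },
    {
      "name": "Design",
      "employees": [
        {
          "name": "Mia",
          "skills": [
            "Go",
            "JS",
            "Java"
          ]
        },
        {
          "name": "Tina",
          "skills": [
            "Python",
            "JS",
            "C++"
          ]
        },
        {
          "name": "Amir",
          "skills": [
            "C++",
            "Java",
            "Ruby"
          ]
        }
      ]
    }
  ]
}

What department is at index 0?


Path: departments[0].name
Value: Research

ANSWER: Research
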